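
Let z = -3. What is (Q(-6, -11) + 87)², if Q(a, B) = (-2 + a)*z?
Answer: 12321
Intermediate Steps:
Q(a, B) = 6 - 3*a (Q(a, B) = (-2 + a)*(-3) = 6 - 3*a)
(Q(-6, -11) + 87)² = ((6 - 3*(-6)) + 87)² = ((6 + 18) + 87)² = (24 + 87)² = 111² = 12321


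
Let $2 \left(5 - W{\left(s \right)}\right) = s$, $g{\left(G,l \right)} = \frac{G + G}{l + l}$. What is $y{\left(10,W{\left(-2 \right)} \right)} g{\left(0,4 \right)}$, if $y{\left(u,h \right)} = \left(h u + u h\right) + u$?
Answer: $0$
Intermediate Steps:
$g{\left(G,l \right)} = \frac{G}{l}$ ($g{\left(G,l \right)} = \frac{2 G}{2 l} = 2 G \frac{1}{2 l} = \frac{G}{l}$)
$W{\left(s \right)} = 5 - \frac{s}{2}$
$y{\left(u,h \right)} = u + 2 h u$ ($y{\left(u,h \right)} = \left(h u + h u\right) + u = 2 h u + u = u + 2 h u$)
$y{\left(10,W{\left(-2 \right)} \right)} g{\left(0,4 \right)} = 10 \left(1 + 2 \left(5 - -1\right)\right) \frac{0}{4} = 10 \left(1 + 2 \left(5 + 1\right)\right) 0 \cdot \frac{1}{4} = 10 \left(1 + 2 \cdot 6\right) 0 = 10 \left(1 + 12\right) 0 = 10 \cdot 13 \cdot 0 = 130 \cdot 0 = 0$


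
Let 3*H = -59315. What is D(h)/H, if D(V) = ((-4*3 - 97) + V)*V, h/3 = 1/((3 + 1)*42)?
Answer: 18309/186011840 ≈ 9.8429e-5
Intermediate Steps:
H = -59315/3 (H = (⅓)*(-59315) = -59315/3 ≈ -19772.)
h = 1/56 (h = 3*(1/((3 + 1)*42)) = 3*((1/42)/4) = 3*((¼)*(1/42)) = 3*(1/168) = 1/56 ≈ 0.017857)
D(V) = V*(-109 + V) (D(V) = ((-12 - 97) + V)*V = (-109 + V)*V = V*(-109 + V))
D(h)/H = ((-109 + 1/56)/56)/(-59315/3) = ((1/56)*(-6103/56))*(-3/59315) = -6103/3136*(-3/59315) = 18309/186011840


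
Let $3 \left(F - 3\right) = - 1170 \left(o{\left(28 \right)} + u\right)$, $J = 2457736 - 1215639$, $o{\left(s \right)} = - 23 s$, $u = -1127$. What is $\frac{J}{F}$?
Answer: $\frac{1242097}{690693} \approx 1.7983$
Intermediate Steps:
$J = 1242097$ ($J = 2457736 - 1215639 = 1242097$)
$F = 690693$ ($F = 3 + \frac{\left(-1170\right) \left(\left(-23\right) 28 - 1127\right)}{3} = 3 + \frac{\left(-1170\right) \left(-644 - 1127\right)}{3} = 3 + \frac{\left(-1170\right) \left(-1771\right)}{3} = 3 + \frac{1}{3} \cdot 2072070 = 3 + 690690 = 690693$)
$\frac{J}{F} = \frac{1242097}{690693}$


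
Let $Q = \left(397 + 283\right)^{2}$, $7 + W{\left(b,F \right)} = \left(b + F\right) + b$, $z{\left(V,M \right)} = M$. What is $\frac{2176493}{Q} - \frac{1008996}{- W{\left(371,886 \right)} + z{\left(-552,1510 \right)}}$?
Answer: $\frac{9152967473}{1006400} \approx 9094.8$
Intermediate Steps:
$W{\left(b,F \right)} = -7 + F + 2 b$ ($W{\left(b,F \right)} = -7 + \left(\left(b + F\right) + b\right) = -7 + \left(\left(F + b\right) + b\right) = -7 + \left(F + 2 b\right) = -7 + F + 2 b$)
$Q = 462400$ ($Q = 680^{2} = 462400$)
$\frac{2176493}{Q} - \frac{1008996}{- W{\left(371,886 \right)} + z{\left(-552,1510 \right)}} = \frac{2176493}{462400} - \frac{1008996}{- (-7 + 886 + 2 \cdot 371) + 1510} = 2176493 \cdot \frac{1}{462400} - \frac{1008996}{- (-7 + 886 + 742) + 1510} = \frac{128029}{27200} - \frac{1008996}{\left(-1\right) 1621 + 1510} = \frac{128029}{27200} - \frac{1008996}{-1621 + 1510} = \frac{128029}{27200} - \frac{1008996}{-111} = \frac{128029}{27200} - - \frac{336332}{37} = \frac{128029}{27200} + \frac{336332}{37} = \frac{9152967473}{1006400}$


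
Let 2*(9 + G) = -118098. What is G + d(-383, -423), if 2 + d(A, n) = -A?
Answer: -58677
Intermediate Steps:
d(A, n) = -2 - A
G = -59058 (G = -9 + (1/2)*(-118098) = -9 - 59049 = -59058)
G + d(-383, -423) = -59058 + (-2 - 1*(-383)) = -59058 + (-2 + 383) = -59058 + 381 = -58677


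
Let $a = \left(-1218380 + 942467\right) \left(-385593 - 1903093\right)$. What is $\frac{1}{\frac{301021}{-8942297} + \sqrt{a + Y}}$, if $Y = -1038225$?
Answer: $\frac{54935085413}{1030527919137427361297204} + \frac{1631932155841 \sqrt{631477182093}}{1030527919137427361297204} \approx 1.2584 \cdot 10^{-6}$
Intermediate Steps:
$a = 631478220318$ ($a = \left(-275913\right) \left(-2288686\right) = 631478220318$)
$\frac{1}{\frac{301021}{-8942297} + \sqrt{a + Y}} = \frac{1}{\frac{301021}{-8942297} + \sqrt{631478220318 - 1038225}} = \frac{1}{301021 \left(- \frac{1}{8942297}\right) + \sqrt{631477182093}} = \frac{1}{- \frac{43003}{1277471} + \sqrt{631477182093}}$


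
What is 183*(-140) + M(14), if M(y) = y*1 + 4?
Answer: -25602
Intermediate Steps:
M(y) = 4 + y (M(y) = y + 4 = 4 + y)
183*(-140) + M(14) = 183*(-140) + (4 + 14) = -25620 + 18 = -25602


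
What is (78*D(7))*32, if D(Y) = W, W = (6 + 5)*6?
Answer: 164736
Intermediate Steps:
W = 66 (W = 11*6 = 66)
D(Y) = 66
(78*D(7))*32 = (78*66)*32 = 5148*32 = 164736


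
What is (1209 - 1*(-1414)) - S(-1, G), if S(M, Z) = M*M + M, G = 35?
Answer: 2623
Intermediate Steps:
S(M, Z) = M + M² (S(M, Z) = M² + M = M + M²)
(1209 - 1*(-1414)) - S(-1, G) = (1209 - 1*(-1414)) - (-1)*(1 - 1) = (1209 + 1414) - (-1)*0 = 2623 - 1*0 = 2623 + 0 = 2623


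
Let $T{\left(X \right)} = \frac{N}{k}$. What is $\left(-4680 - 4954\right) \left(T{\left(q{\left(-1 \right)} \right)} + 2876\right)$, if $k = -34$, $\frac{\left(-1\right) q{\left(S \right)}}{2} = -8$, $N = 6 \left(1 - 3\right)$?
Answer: $- \frac{471083332}{17} \approx -2.7711 \cdot 10^{7}$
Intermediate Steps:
$N = -12$ ($N = 6 \left(-2\right) = -12$)
$q{\left(S \right)} = 16$ ($q{\left(S \right)} = \left(-2\right) \left(-8\right) = 16$)
$T{\left(X \right)} = \frac{6}{17}$ ($T{\left(X \right)} = - \frac{12}{-34} = \left(-12\right) \left(- \frac{1}{34}\right) = \frac{6}{17}$)
$\left(-4680 - 4954\right) \left(T{\left(q{\left(-1 \right)} \right)} + 2876\right) = \left(-4680 - 4954\right) \left(\frac{6}{17} + 2876\right) = \left(-9634\right) \frac{48898}{17} = - \frac{471083332}{17}$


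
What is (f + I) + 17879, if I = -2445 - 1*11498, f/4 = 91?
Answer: 4300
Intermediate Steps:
f = 364 (f = 4*91 = 364)
I = -13943 (I = -2445 - 11498 = -13943)
(f + I) + 17879 = (364 - 13943) + 17879 = -13579 + 17879 = 4300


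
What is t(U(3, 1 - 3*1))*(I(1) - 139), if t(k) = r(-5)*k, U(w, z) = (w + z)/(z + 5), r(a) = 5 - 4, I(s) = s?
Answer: -46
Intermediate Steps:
r(a) = 1
U(w, z) = (w + z)/(5 + z)
t(k) = k (t(k) = 1*k = k)
t(U(3, 1 - 3*1))*(I(1) - 139) = ((3 + (1 - 3*1))/(5 + (1 - 3*1)))*(1 - 139) = ((3 + (1 - 3))/(5 + (1 - 3)))*(-138) = ((3 - 2)/(5 - 2))*(-138) = (1/3)*(-138) = ((⅓)*1)*(-138) = (⅓)*(-138) = -46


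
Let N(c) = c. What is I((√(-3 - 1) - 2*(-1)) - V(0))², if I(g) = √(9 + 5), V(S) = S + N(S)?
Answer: 14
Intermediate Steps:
V(S) = 2*S (V(S) = S + S = 2*S)
I(g) = √14
I((√(-3 - 1) - 2*(-1)) - V(0))² = (√14)² = 14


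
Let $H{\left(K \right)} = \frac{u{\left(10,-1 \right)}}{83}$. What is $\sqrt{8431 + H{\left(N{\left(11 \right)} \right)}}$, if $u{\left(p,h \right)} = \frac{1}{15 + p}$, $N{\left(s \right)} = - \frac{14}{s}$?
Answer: $\frac{51 \sqrt{558258}}{415} \approx 91.82$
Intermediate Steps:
$H{\left(K \right)} = \frac{1}{2075}$ ($H{\left(K \right)} = \frac{1}{\left(15 + 10\right) 83} = \frac{1}{25} \cdot \frac{1}{83} = \frac{1}{2075}$)
$\sqrt{8431 + H{\left(N{\left(11 \right)} \right)}} = \sqrt{8431 + \frac{1}{2075}} = \sqrt{\frac{17494326}{2075}} = \frac{51 \sqrt{558258}}{415}$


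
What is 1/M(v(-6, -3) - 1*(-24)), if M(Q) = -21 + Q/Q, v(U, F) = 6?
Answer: -1/20 ≈ -0.050000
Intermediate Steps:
M(Q) = -20 (M(Q) = -21 + 1 = -20)
1/M(v(-6, -3) - 1*(-24)) = 1/(-20) = -1/20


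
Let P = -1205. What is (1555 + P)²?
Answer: 122500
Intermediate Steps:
(1555 + P)² = (1555 - 1205)² = 350² = 122500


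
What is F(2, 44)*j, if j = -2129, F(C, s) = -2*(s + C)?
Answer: 195868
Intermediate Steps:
F(C, s) = -2*C - 2*s (F(C, s) = -2*(C + s) = -2*C - 2*s)
F(2, 44)*j = (-2*2 - 2*44)*(-2129) = (-4 - 88)*(-2129) = -92*(-2129) = 195868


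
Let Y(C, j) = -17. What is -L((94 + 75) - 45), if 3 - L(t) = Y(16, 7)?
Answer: -20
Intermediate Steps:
L(t) = 20 (L(t) = 3 - 1*(-17) = 3 + 17 = 20)
-L((94 + 75) - 45) = -1*20 = -20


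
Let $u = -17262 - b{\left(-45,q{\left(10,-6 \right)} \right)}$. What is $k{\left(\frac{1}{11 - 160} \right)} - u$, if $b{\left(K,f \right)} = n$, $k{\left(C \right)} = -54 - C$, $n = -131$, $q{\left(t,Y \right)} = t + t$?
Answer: $\frac{2544474}{149} \approx 17077.0$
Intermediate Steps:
$q{\left(t,Y \right)} = 2 t$
$b{\left(K,f \right)} = -131$
$u = -17131$ ($u = -17262 - -131 = -17262 + 131 = -17131$)
$k{\left(\frac{1}{11 - 160} \right)} - u = \left(-54 - \frac{1}{11 - 160}\right) - -17131 = \left(-54 - \frac{1}{-149}\right) + 17131 = \left(-54 - - \frac{1}{149}\right) + 17131 = \left(-54 + \frac{1}{149}\right) + 17131 = - \frac{8045}{149} + 17131 = \frac{2544474}{149}$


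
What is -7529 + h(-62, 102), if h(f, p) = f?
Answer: -7591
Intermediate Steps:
-7529 + h(-62, 102) = -7529 - 62 = -7591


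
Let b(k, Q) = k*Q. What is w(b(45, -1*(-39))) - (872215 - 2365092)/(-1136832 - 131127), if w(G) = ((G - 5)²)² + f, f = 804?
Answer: 11892068590861696159/1267959 ≈ 9.3789e+12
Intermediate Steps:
b(k, Q) = Q*k
w(G) = 804 + (-5 + G)⁴ (w(G) = ((G - 5)²)² + 804 = ((-5 + G)²)² + 804 = (-5 + G)⁴ + 804 = 804 + (-5 + G)⁴)
w(b(45, -1*(-39))) - (872215 - 2365092)/(-1136832 - 131127) = (804 + (-5 - 1*(-39)*45)⁴) - (872215 - 2365092)/(-1136832 - 131127) = (804 + (-5 + 39*45)⁴) - (-1492877)/(-1267959) = (804 + (-5 + 1755)⁴) - (-1492877)*(-1)/1267959 = (804 + 1750⁴) - 1*1492877/1267959 = (804 + 9378906250000) - 1492877/1267959 = 9378906250804 - 1492877/1267959 = 11892068590861696159/1267959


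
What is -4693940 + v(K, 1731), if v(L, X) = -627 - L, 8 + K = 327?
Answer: -4694886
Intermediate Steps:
K = 319 (K = -8 + 327 = 319)
-4693940 + v(K, 1731) = -4693940 + (-627 - 1*319) = -4693940 + (-627 - 319) = -4693940 - 946 = -4694886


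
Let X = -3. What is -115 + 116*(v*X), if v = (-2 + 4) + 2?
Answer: -1507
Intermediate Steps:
v = 4 (v = 2 + 2 = 4)
-115 + 116*(v*X) = -115 + 116*(4*(-3)) = -115 + 116*(-12) = -115 - 1392 = -1507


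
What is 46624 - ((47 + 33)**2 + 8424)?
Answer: 31800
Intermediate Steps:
46624 - ((47 + 33)**2 + 8424) = 46624 - (80**2 + 8424) = 46624 - (6400 + 8424) = 46624 - 1*14824 = 46624 - 14824 = 31800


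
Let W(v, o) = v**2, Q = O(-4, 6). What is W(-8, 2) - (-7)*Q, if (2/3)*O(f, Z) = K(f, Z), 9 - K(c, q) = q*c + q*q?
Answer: 65/2 ≈ 32.500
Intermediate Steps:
K(c, q) = 9 - q**2 - c*q (K(c, q) = 9 - (q*c + q*q) = 9 - (c*q + q**2) = 9 - (q**2 + c*q) = 9 + (-q**2 - c*q) = 9 - q**2 - c*q)
O(f, Z) = 27/2 - 3*Z**2/2 - 3*Z*f/2 (O(f, Z) = 3*(9 - Z**2 - f*Z)/2 = 3*(9 - Z**2 - Z*f)/2 = 27/2 - 3*Z**2/2 - 3*Z*f/2)
Q = -9/2 (Q = 27/2 - 3/2*6**2 - 3/2*6*(-4) = 27/2 - 3/2*36 + 36 = 27/2 - 54 + 36 = -9/2 ≈ -4.5000)
W(-8, 2) - (-7)*Q = (-8)**2 - (-7)*(-9)/2 = 64 - 1*63/2 = 64 - 63/2 = 65/2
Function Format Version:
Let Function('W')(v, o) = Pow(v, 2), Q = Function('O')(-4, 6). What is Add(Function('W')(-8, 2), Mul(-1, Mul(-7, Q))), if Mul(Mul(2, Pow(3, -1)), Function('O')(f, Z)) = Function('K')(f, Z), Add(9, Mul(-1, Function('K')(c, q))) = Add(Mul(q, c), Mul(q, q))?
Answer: Rational(65, 2) ≈ 32.500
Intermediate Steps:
Function('K')(c, q) = Add(9, Mul(-1, Pow(q, 2)), Mul(-1, c, q)) (Function('K')(c, q) = Add(9, Mul(-1, Add(Mul(q, c), Mul(q, q)))) = Add(9, Mul(-1, Add(Mul(c, q), Pow(q, 2)))) = Add(9, Mul(-1, Add(Pow(q, 2), Mul(c, q)))) = Add(9, Add(Mul(-1, Pow(q, 2)), Mul(-1, c, q))) = Add(9, Mul(-1, Pow(q, 2)), Mul(-1, c, q)))
Function('O')(f, Z) = Add(Rational(27, 2), Mul(Rational(-3, 2), Pow(Z, 2)), Mul(Rational(-3, 2), Z, f)) (Function('O')(f, Z) = Mul(Rational(3, 2), Add(9, Mul(-1, Pow(Z, 2)), Mul(-1, f, Z))) = Mul(Rational(3, 2), Add(9, Mul(-1, Pow(Z, 2)), Mul(-1, Z, f))) = Add(Rational(27, 2), Mul(Rational(-3, 2), Pow(Z, 2)), Mul(Rational(-3, 2), Z, f)))
Q = Rational(-9, 2) (Q = Add(Rational(27, 2), Mul(Rational(-3, 2), Pow(6, 2)), Mul(Rational(-3, 2), 6, -4)) = Add(Rational(27, 2), Mul(Rational(-3, 2), 36), 36) = Add(Rational(27, 2), -54, 36) = Rational(-9, 2) ≈ -4.5000)
Add(Function('W')(-8, 2), Mul(-1, Mul(-7, Q))) = Add(Pow(-8, 2), Mul(-1, Mul(-7, Rational(-9, 2)))) = Add(64, Mul(-1, Rational(63, 2))) = Add(64, Rational(-63, 2)) = Rational(65, 2)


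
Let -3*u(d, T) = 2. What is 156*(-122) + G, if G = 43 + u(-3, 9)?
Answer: -56969/3 ≈ -18990.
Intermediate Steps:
u(d, T) = -2/3 (u(d, T) = -1/3*2 = -2/3)
G = 127/3 (G = 43 - 2/3 = 127/3 ≈ 42.333)
156*(-122) + G = 156*(-122) + 127/3 = -19032 + 127/3 = -56969/3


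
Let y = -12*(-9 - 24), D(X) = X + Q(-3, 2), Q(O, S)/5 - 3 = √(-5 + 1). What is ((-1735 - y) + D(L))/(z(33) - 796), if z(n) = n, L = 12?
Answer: 2104/763 - 10*I/763 ≈ 2.7575 - 0.013106*I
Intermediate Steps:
Q(O, S) = 15 + 10*I (Q(O, S) = 15 + 5*√(-5 + 1) = 15 + 5*√(-4) = 15 + 5*(2*I) = 15 + 10*I)
D(X) = 15 + X + 10*I (D(X) = X + (15 + 10*I) = 15 + X + 10*I)
y = 396 (y = -12*(-33) = 396)
((-1735 - y) + D(L))/(z(33) - 796) = ((-1735 - 1*396) + (15 + 12 + 10*I))/(33 - 796) = ((-1735 - 396) + (27 + 10*I))/(-763) = (-2131 + (27 + 10*I))*(-1/763) = (-2104 + 10*I)*(-1/763) = 2104/763 - 10*I/763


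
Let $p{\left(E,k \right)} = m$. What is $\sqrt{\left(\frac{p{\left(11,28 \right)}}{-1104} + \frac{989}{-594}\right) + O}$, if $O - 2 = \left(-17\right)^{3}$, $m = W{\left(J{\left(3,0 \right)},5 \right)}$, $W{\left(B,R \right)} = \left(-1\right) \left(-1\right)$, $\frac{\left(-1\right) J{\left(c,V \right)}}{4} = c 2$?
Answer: $\frac{i \sqrt{407533460829}}{9108} \approx 70.09 i$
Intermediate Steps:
$J{\left(c,V \right)} = - 8 c$ ($J{\left(c,V \right)} = - 4 c 2 = - 4 \cdot 2 c = - 8 c$)
$W{\left(B,R \right)} = 1$
$m = 1$
$p{\left(E,k \right)} = 1$
$O = -4911$ ($O = 2 + \left(-17\right)^{3} = 2 - 4913 = -4911$)
$\sqrt{\left(\frac{p{\left(11,28 \right)}}{-1104} + \frac{989}{-594}\right) + O} = \sqrt{\left(1 \frac{1}{-1104} + \frac{989}{-594}\right) - 4911} = \sqrt{\left(1 \left(- \frac{1}{1104}\right) + 989 \left(- \frac{1}{594}\right)\right) - 4911} = \sqrt{\left(- \frac{1}{1104} - \frac{989}{594}\right) - 4911} = \sqrt{- \frac{182075}{109296} - 4911} = \sqrt{- \frac{536934731}{109296}} = \frac{i \sqrt{407533460829}}{9108}$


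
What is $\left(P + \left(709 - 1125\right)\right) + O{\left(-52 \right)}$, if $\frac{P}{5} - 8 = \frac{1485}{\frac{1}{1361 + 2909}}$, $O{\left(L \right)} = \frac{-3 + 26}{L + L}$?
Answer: $\frac{3297254873}{104} \approx 3.1704 \cdot 10^{7}$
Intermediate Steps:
$O{\left(L \right)} = \frac{23}{2 L}$
$P = 31704790$ ($P = 40 + 5 \frac{1485}{\frac{1}{1361 + 2909}} = 40 + 5 \frac{1485}{\frac{1}{4270}} = 40 + 5 \cdot 1485 \frac{1}{\frac{1}{4270}} = 40 + 5 \cdot 1485 \cdot 4270 = 40 + 5 \cdot 6340950 = 40 + 31704750 = 31704790$)
$\left(P + \left(709 - 1125\right)\right) + O{\left(-52 \right)} = \left(31704790 + \left(709 - 1125\right)\right) + \frac{23}{2 \left(-52\right)} = \left(31704790 - 416\right) + \frac{23}{2} \left(- \frac{1}{52}\right) = 31704374 - \frac{23}{104} = \frac{3297254873}{104}$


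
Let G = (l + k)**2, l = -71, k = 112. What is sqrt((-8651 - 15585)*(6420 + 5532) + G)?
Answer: I*sqrt(289666991) ≈ 17020.0*I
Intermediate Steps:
G = 1681 (G = (-71 + 112)**2 = 41**2 = 1681)
sqrt((-8651 - 15585)*(6420 + 5532) + G) = sqrt((-8651 - 15585)*(6420 + 5532) + 1681) = sqrt(-24236*11952 + 1681) = sqrt(-289668672 + 1681) = sqrt(-289666991) = I*sqrt(289666991)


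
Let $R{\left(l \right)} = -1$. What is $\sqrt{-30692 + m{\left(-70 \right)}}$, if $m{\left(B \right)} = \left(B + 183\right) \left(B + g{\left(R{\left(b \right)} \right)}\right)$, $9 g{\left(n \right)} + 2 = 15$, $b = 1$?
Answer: $\frac{i \sqrt{345949}}{3} \approx 196.06 i$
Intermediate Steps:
$g{\left(n \right)} = \frac{13}{9}$ ($g{\left(n \right)} = - \frac{2}{9} + \frac{1}{9} \cdot 15 = - \frac{2}{9} + \frac{5}{3} = \frac{13}{9}$)
$m{\left(B \right)} = \left(183 + B\right) \left(\frac{13}{9} + B\right)$ ($m{\left(B \right)} = \left(B + 183\right) \left(B + \frac{13}{9}\right) = \left(183 + B\right) \left(\frac{13}{9} + B\right)$)
$\sqrt{-30692 + m{\left(-70 \right)}} = \sqrt{-30692 + \left(\frac{793}{3} + \left(-70\right)^{2} + \frac{1660}{9} \left(-70\right)\right)} = \sqrt{-30692 + \left(\frac{793}{3} + 4900 - \frac{116200}{9}\right)} = \sqrt{-30692 - \frac{69721}{9}} = \sqrt{- \frac{345949}{9}} = \frac{i \sqrt{345949}}{3}$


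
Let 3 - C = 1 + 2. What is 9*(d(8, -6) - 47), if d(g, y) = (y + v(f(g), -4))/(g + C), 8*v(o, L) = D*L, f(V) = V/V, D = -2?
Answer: -3429/8 ≈ -428.63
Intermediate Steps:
f(V) = 1
v(o, L) = -L/4 (v(o, L) = (-2*L)/8 = -L/4)
C = 0 (C = 3 - (1 + 2) = 3 - 1*3 = 3 - 3 = 0)
d(g, y) = (1 + y)/g (d(g, y) = (y - ¼*(-4))/(g + 0) = (y + 1)/g = (1 + y)/g)
9*(d(8, -6) - 47) = 9*((1 - 6)/8 - 47) = 9*((⅛)*(-5) - 47) = 9*(-5/8 - 47) = 9*(-381/8) = -3429/8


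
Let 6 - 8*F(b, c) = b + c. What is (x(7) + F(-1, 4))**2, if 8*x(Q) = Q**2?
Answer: 169/4 ≈ 42.250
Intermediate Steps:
F(b, c) = 3/4 - b/8 - c/8 (F(b, c) = 3/4 - (b + c)/8 = 3/4 + (-b/8 - c/8) = 3/4 - b/8 - c/8)
x(Q) = Q**2/8
(x(7) + F(-1, 4))**2 = ((1/8)*7**2 + (3/4 - 1/8*(-1) - 1/8*4))**2 = ((1/8)*49 + (3/4 + 1/8 - 1/2))**2 = (49/8 + 3/8)**2 = (13/2)**2 = 169/4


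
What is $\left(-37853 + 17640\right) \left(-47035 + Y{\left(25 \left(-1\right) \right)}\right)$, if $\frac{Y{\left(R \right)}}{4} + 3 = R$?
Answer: $952982311$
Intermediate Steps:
$Y{\left(R \right)} = -12 + 4 R$
$\left(-37853 + 17640\right) \left(-47035 + Y{\left(25 \left(-1\right) \right)}\right) = \left(-37853 + 17640\right) \left(-47035 + \left(-12 + 4 \cdot 25 \left(-1\right)\right)\right) = - 20213 \left(-47035 + \left(-12 + 4 \left(-25\right)\right)\right) = - 20213 \left(-47035 - 112\right) = \left(-20213\right) \left(-47147\right) = 952982311$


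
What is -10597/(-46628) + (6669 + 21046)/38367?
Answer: 1698870119/1788976476 ≈ 0.94963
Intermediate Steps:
-10597/(-46628) + (6669 + 21046)/38367 = -10597*(-1/46628) + 27715*(1/38367) = 10597/46628 + 27715/38367 = 1698870119/1788976476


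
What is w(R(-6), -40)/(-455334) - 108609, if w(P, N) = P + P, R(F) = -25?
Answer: -24726685178/227667 ≈ -1.0861e+5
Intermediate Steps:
w(P, N) = 2*P
w(R(-6), -40)/(-455334) - 108609 = (2*(-25))/(-455334) - 108609 = -50*(-1/455334) - 108609 = 25/227667 - 108609 = -24726685178/227667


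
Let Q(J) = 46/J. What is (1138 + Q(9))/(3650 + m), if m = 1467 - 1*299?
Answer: 5144/21681 ≈ 0.23726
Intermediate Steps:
m = 1168 (m = 1467 - 299 = 1168)
(1138 + Q(9))/(3650 + m) = (1138 + 46/9)/(3650 + 1168) = (1138 + 46*(⅑))/4818 = (1138 + 46/9)*(1/4818) = (10288/9)*(1/4818) = 5144/21681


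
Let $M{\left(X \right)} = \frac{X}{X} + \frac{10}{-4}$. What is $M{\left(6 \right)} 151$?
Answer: $- \frac{453}{2} \approx -226.5$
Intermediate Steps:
$M{\left(X \right)} = - \frac{3}{2}$ ($M{\left(X \right)} = 1 + 10 \left(- \frac{1}{4}\right) = 1 - \frac{5}{2} = - \frac{3}{2}$)
$M{\left(6 \right)} 151 = \left(- \frac{3}{2}\right) 151 = - \frac{453}{2}$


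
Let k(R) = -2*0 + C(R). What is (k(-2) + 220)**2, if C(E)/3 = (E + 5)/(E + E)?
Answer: 758641/16 ≈ 47415.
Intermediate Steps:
C(E) = 3*(5 + E)/(2*E) (C(E) = 3*((E + 5)/(E + E)) = 3*((5 + E)/((2*E))) = 3*((5 + E)*(1/(2*E))) = 3*((5 + E)/(2*E)) = 3*(5 + E)/(2*E))
k(R) = 3*(5 + R)/(2*R) (k(R) = -2*0 + 3*(5 + R)/(2*R) = 0 + 3*(5 + R)/(2*R) = 3*(5 + R)/(2*R))
(k(-2) + 220)**2 = ((3/2)*(5 - 2)/(-2) + 220)**2 = ((3/2)*(-1/2)*3 + 220)**2 = (-9/4 + 220)**2 = (871/4)**2 = 758641/16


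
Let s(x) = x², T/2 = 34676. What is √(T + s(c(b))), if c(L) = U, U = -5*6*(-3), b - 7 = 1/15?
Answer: 34*√67 ≈ 278.30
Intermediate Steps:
b = 106/15 (b = 7 + 1/15 = 106/15 ≈ 7.0667)
U = 90 (U = -30*(-3) = 90)
c(L) = 90
T = 69352 (T = 2*34676 = 69352)
√(T + s(c(b))) = √(69352 + 90²) = √(69352 + 8100) = √77452 = 34*√67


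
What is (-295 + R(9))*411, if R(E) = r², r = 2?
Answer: -119601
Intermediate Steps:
R(E) = 4 (R(E) = 2² = 4)
(-295 + R(9))*411 = (-295 + 4)*411 = -291*411 = -119601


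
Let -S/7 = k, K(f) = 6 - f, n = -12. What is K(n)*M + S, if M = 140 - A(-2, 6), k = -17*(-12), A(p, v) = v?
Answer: 984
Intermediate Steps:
k = 204
S = -1428 (S = -7*204 = -1428)
M = 134 (M = 140 - 1*6 = 140 - 6 = 134)
K(n)*M + S = (6 - 1*(-12))*134 - 1428 = (6 + 12)*134 - 1428 = 18*134 - 1428 = 2412 - 1428 = 984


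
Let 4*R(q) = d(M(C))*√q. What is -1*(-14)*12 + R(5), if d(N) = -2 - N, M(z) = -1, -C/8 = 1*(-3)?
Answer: 168 - √5/4 ≈ 167.44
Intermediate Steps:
C = 24 (C = -8*(-3) = 24)
R(q) = -√q/4 (R(q) = ((-2 - 1*(-1))*√q)/4 = ((-2 + 1)*√q)/4 = (-√q)/4 = -√q/4)
-1*(-14)*12 + R(5) = -1*(-14)*12 - √5/4 = 14*12 - √5/4 = 168 - √5/4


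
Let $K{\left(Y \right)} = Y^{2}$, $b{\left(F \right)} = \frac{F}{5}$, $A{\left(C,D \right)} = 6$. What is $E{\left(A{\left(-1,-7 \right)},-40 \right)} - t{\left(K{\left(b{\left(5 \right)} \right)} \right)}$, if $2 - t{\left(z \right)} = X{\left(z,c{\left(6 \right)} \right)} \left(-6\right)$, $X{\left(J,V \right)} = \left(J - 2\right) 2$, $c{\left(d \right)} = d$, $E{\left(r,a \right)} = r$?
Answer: $16$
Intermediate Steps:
$b{\left(F \right)} = \frac{F}{5}$ ($b{\left(F \right)} = F \frac{1}{5} = \frac{F}{5}$)
$X{\left(J,V \right)} = -4 + 2 J$ ($X{\left(J,V \right)} = \left(-2 + J\right) 2 = -4 + 2 J$)
$t{\left(z \right)} = -22 + 12 z$ ($t{\left(z \right)} = 2 - \left(-4 + 2 z\right) \left(-6\right) = 2 - \left(24 - 12 z\right) = 2 + \left(-24 + 12 z\right) = -22 + 12 z$)
$E{\left(A{\left(-1,-7 \right)},-40 \right)} - t{\left(K{\left(b{\left(5 \right)} \right)} \right)} = 6 - \left(-22 + 12 \left(\frac{1}{5} \cdot 5\right)^{2}\right) = 6 - \left(-22 + 12 \cdot 1^{2}\right) = 6 - \left(-22 + 12 \cdot 1\right) = 6 - \left(-22 + 12\right) = 6 - -10 = 6 + 10 = 16$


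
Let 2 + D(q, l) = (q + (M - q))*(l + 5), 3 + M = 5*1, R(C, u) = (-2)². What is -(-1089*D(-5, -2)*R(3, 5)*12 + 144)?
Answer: 208944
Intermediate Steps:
R(C, u) = 4
M = 2 (M = -3 + 5*1 = -3 + 5 = 2)
D(q, l) = 8 + 2*l (D(q, l) = -2 + (q + (2 - q))*(l + 5) = -2 + 2*(5 + l) = -2 + (10 + 2*l) = 8 + 2*l)
-(-1089*D(-5, -2)*R(3, 5)*12 + 144) = -(-1089*(8 + 2*(-2))*4*12 + 144) = -(-1089*(8 - 4)*4*12 + 144) = -(-1089*4*4*12 + 144) = -(-17424*12 + 144) = -(-1089*192 + 144) = -(-209088 + 144) = -1*(-208944) = 208944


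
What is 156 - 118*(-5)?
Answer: 746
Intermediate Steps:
156 - 118*(-5) = 156 + 590 = 746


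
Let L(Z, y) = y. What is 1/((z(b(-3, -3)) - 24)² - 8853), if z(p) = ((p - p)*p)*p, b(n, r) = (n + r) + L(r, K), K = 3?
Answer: -1/8277 ≈ -0.00012082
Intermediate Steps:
b(n, r) = 3 + n + r (b(n, r) = (n + r) + 3 = 3 + n + r)
z(p) = 0 (z(p) = (0*p)*p = 0*p = 0)
1/((z(b(-3, -3)) - 24)² - 8853) = 1/((0 - 24)² - 8853) = 1/((-24)² - 8853) = 1/(576 - 8853) = 1/(-8277) = -1/8277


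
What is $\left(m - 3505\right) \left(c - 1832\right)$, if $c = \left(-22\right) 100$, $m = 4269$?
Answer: $-3080448$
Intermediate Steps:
$c = -2200$
$\left(m - 3505\right) \left(c - 1832\right) = \left(4269 - 3505\right) \left(-2200 - 1832\right) = 764 \left(-2200 + \left(-2509 + 677\right)\right) = 764 \left(-2200 - 1832\right) = 764 \left(-4032\right) = -3080448$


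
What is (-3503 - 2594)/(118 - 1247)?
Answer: 6097/1129 ≈ 5.4004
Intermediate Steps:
(-3503 - 2594)/(118 - 1247) = -6097/(-1129) = -6097*(-1/1129) = 6097/1129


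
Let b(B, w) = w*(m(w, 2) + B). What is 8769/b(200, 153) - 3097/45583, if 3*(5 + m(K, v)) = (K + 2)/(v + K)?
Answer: 102386795/454097846 ≈ 0.22547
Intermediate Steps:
m(K, v) = -5 + (2 + K)/(3*(K + v)) (m(K, v) = -5 + ((K + 2)/(v + K))/3 = -5 + ((2 + K)/(K + v))/3 = -5 + (2 + K)/(3*(K + v)))
b(B, w) = w*(B + (-28 - 14*w)/(3*(2 + w))) (b(B, w) = w*((2 - 15*2 - 14*w)/(3*(w + 2)) + B) = w*((2 - 30 - 14*w)/(3*(2 + w)) + B) = w*((-28 - 14*w)/(3*(2 + w)) + B) = w*(B + (-28 - 14*w)/(3*(2 + w))))
8769/b(200, 153) - 3097/45583 = 8769/(((1/3)*153*(-14 + 3*200))) - 3097/45583 = 8769/(((1/3)*153*(-14 + 600))) - 3097*1/45583 = 8769/(((1/3)*153*586)) - 3097/45583 = 8769/29886 - 3097/45583 = 8769*(1/29886) - 3097/45583 = 2923/9962 - 3097/45583 = 102386795/454097846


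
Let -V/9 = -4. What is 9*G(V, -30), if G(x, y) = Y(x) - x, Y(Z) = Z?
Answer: 0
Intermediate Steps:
V = 36 (V = -9*(-4) = 36)
G(x, y) = 0 (G(x, y) = x - x = 0)
9*G(V, -30) = 9*0 = 0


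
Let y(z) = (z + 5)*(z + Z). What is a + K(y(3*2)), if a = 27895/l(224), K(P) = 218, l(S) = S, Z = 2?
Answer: 10961/32 ≈ 342.53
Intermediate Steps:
y(z) = (2 + z)*(5 + z) (y(z) = (z + 5)*(z + 2) = (5 + z)*(2 + z) = (2 + z)*(5 + z))
a = 3985/32 (a = 27895/224 = 27895*(1/224) = 3985/32 ≈ 124.53)
a + K(y(3*2)) = 3985/32 + 218 = 10961/32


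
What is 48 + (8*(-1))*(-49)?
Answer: 440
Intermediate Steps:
48 + (8*(-1))*(-49) = 48 - 8*(-49) = 48 + 392 = 440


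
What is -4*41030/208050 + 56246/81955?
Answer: -34969486/341014755 ≈ -0.10255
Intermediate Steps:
-4*41030/208050 + 56246/81955 = -164120*1/208050 + 56246*(1/81955) = -16412/20805 + 56246/81955 = -34969486/341014755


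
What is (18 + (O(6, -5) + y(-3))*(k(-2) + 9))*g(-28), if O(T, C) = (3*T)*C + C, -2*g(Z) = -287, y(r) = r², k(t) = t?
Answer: -83804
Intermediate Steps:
g(Z) = 287/2 (g(Z) = -½*(-287) = 287/2)
O(T, C) = C + 3*C*T (O(T, C) = 3*C*T + C = C + 3*C*T)
(18 + (O(6, -5) + y(-3))*(k(-2) + 9))*g(-28) = (18 + (-5*(1 + 3*6) + (-3)²)*(-2 + 9))*(287/2) = (18 + (-5*(1 + 18) + 9)*7)*(287/2) = (18 + (-5*19 + 9)*7)*(287/2) = (18 + (-95 + 9)*7)*(287/2) = (18 - 86*7)*(287/2) = (18 - 602)*(287/2) = -584*287/2 = -83804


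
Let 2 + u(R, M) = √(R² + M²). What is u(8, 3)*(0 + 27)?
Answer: -54 + 27*√73 ≈ 176.69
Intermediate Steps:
u(R, M) = -2 + √(M² + R²) (u(R, M) = -2 + √(R² + M²) = -2 + √(M² + R²))
u(8, 3)*(0 + 27) = (-2 + √(3² + 8²))*(0 + 27) = (-2 + √(9 + 64))*27 = (-2 + √73)*27 = -54 + 27*√73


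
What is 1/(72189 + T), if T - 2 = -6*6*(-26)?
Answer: 1/73127 ≈ 1.3675e-5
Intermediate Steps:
T = 938 (T = 2 - 6*6*(-26) = 2 - 36*(-26) = 2 + 936 = 938)
1/(72189 + T) = 1/(72189 + 938) = 1/73127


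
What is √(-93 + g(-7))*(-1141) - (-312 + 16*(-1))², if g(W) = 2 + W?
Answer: -107584 - 7987*I*√2 ≈ -1.0758e+5 - 11295.0*I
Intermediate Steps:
√(-93 + g(-7))*(-1141) - (-312 + 16*(-1))² = √(-93 + (2 - 7))*(-1141) - (-312 + 16*(-1))² = √(-93 - 5)*(-1141) - (-312 - 16)² = √(-98)*(-1141) - 1*(-328)² = (7*I*√2)*(-1141) - 1*107584 = -7987*I*√2 - 107584 = -107584 - 7987*I*√2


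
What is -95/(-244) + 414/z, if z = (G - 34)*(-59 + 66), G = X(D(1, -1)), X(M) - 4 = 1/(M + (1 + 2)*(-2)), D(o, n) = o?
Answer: -404665/257908 ≈ -1.5690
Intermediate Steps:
X(M) = 4 + 1/(-6 + M) (X(M) = 4 + 1/(M + (1 + 2)*(-2)) = 4 + 1/(M + 3*(-2)) = 4 + 1/(M - 6) = 4 + 1/(-6 + M))
G = 19/5 (G = (-23 + 4*1)/(-6 + 1) = (-23 + 4)/(-5) = -⅕*(-19) = 19/5 ≈ 3.8000)
z = -1057/5 (z = (19/5 - 34)*(-59 + 66) = -151/5*7 = -1057/5 ≈ -211.40)
-95/(-244) + 414/z = -95/(-244) + 414/(-1057/5) = -95*(-1/244) + 414*(-5/1057) = 95/244 - 2070/1057 = -404665/257908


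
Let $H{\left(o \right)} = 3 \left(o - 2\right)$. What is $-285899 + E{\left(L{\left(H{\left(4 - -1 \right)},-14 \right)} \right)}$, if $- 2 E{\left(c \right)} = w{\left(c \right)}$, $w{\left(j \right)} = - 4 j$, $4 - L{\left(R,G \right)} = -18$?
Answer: $-285855$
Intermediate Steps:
$H{\left(o \right)} = -6 + 3 o$ ($H{\left(o \right)} = 3 \left(-2 + o\right) = -6 + 3 o$)
$L{\left(R,G \right)} = 22$ ($L{\left(R,G \right)} = 4 - -18 = 4 + 18 = 22$)
$E{\left(c \right)} = 2 c$ ($E{\left(c \right)} = - \frac{\left(-4\right) c}{2} = 2 c$)
$-285899 + E{\left(L{\left(H{\left(4 - -1 \right)},-14 \right)} \right)} = -285899 + 2 \cdot 22 = -285899 + 44 = -285855$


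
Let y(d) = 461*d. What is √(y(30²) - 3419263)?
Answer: I*√3004363 ≈ 1733.3*I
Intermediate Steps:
√(y(30²) - 3419263) = √(461*30² - 3419263) = √(461*900 - 3419263) = √(414900 - 3419263) = √(-3004363) = I*√3004363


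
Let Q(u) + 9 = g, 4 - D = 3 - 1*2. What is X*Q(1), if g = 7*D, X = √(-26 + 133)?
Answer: 12*√107 ≈ 124.13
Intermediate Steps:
D = 3 (D = 4 - (3 - 1*2) = 4 - (3 - 2) = 4 - 1*1 = 4 - 1 = 3)
X = √107 ≈ 10.344
g = 21 (g = 7*3 = 21)
Q(u) = 12 (Q(u) = -9 + 21 = 12)
X*Q(1) = √107*12 = 12*√107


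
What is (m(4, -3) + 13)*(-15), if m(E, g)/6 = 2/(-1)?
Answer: -15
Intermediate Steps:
m(E, g) = -12 (m(E, g) = 6*(2/(-1)) = 6*(2*(-1)) = 6*(-2) = -12)
(m(4, -3) + 13)*(-15) = (-12 + 13)*(-15) = 1*(-15) = -15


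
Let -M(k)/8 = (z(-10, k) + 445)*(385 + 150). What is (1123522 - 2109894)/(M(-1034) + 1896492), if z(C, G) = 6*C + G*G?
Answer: 246593/1143934747 ≈ 0.00021557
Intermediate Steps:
z(C, G) = G² + 6*C (z(C, G) = 6*C + G² = G² + 6*C)
M(k) = -1647800 - 4280*k² (M(k) = -8*((k² + 6*(-10)) + 445)*(385 + 150) = -8*((k² - 60) + 445)*535 = -8*((-60 + k²) + 445)*535 = -8*(385 + k²)*535 = -8*(205975 + 535*k²) = -1647800 - 4280*k²)
(1123522 - 2109894)/(M(-1034) + 1896492) = (1123522 - 2109894)/((-1647800 - 4280*(-1034)²) + 1896492) = -986372/((-1647800 - 4280*1069156) + 1896492) = -986372/((-1647800 - 4575987680) + 1896492) = -986372/(-4577635480 + 1896492) = -986372/(-4575738988) = -986372*(-1/4575738988) = 246593/1143934747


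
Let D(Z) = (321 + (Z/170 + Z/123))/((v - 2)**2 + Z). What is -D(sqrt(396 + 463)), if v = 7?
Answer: 167551063/4892940 - 1340957*sqrt(859)/978588 ≈ -5.9182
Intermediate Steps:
D(Z) = (321 + 293*Z/20910)/(25 + Z) (D(Z) = (321 + (Z/170 + Z/123))/((7 - 2)**2 + Z) = (321 + (Z*(1/170) + Z*(1/123)))/(5**2 + Z) = (321 + (Z/170 + Z/123))/(25 + Z) = (321 + 293*Z/20910)/(25 + Z))
-D(sqrt(396 + 463)) = -(6712110 + 293*sqrt(396 + 463))/(20910*(25 + sqrt(396 + 463))) = -(6712110 + 293*sqrt(859))/(20910*(25 + sqrt(859)))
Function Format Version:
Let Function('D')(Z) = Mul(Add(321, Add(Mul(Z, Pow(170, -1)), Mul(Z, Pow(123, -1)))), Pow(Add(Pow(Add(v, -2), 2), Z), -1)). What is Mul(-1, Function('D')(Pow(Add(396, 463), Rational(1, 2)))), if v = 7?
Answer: Add(Rational(167551063, 4892940), Mul(Rational(-1340957, 978588), Pow(859, Rational(1, 2)))) ≈ -5.9182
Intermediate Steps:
Function('D')(Z) = Mul(Pow(Add(25, Z), -1), Add(321, Mul(Rational(293, 20910), Z))) (Function('D')(Z) = Mul(Add(321, Add(Mul(Z, Pow(170, -1)), Mul(Z, Pow(123, -1)))), Pow(Add(Pow(Add(7, -2), 2), Z), -1)) = Mul(Add(321, Add(Mul(Z, Rational(1, 170)), Mul(Z, Rational(1, 123)))), Pow(Add(Pow(5, 2), Z), -1)) = Mul(Add(321, Add(Mul(Rational(1, 170), Z), Mul(Rational(1, 123), Z))), Pow(Add(25, Z), -1)) = Mul(Add(321, Mul(Rational(293, 20910), Z)), Pow(Add(25, Z), -1)) = Mul(Pow(Add(25, Z), -1), Add(321, Mul(Rational(293, 20910), Z))))
Mul(-1, Function('D')(Pow(Add(396, 463), Rational(1, 2)))) = Mul(-1, Mul(Rational(1, 20910), Pow(Add(25, Pow(Add(396, 463), Rational(1, 2))), -1), Add(6712110, Mul(293, Pow(Add(396, 463), Rational(1, 2)))))) = Mul(-1, Mul(Rational(1, 20910), Pow(Add(25, Pow(859, Rational(1, 2))), -1), Add(6712110, Mul(293, Pow(859, Rational(1, 2)))))) = Mul(Rational(-1, 20910), Pow(Add(25, Pow(859, Rational(1, 2))), -1), Add(6712110, Mul(293, Pow(859, Rational(1, 2)))))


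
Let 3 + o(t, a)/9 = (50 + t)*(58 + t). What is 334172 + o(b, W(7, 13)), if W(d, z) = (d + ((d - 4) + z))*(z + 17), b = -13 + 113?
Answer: 547445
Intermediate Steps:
b = 100
W(d, z) = (17 + z)*(-4 + z + 2*d) (W(d, z) = (d + ((-4 + d) + z))*(17 + z) = (d + (-4 + d + z))*(17 + z) = (-4 + z + 2*d)*(17 + z) = (17 + z)*(-4 + z + 2*d))
o(t, a) = -27 + 9*(50 + t)*(58 + t) (o(t, a) = -27 + 9*((50 + t)*(58 + t)) = -27 + 9*(50 + t)*(58 + t))
334172 + o(b, W(7, 13)) = 334172 + (26073 + 9*100² + 972*100) = 334172 + (26073 + 9*10000 + 97200) = 334172 + (26073 + 90000 + 97200) = 334172 + 213273 = 547445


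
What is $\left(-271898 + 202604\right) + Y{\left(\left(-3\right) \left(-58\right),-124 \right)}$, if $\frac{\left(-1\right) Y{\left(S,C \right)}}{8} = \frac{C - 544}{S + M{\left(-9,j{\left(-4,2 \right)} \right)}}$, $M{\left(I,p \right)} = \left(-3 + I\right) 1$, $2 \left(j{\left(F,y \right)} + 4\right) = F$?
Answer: $- \frac{5610142}{81} \approx -69261.0$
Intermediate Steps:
$j{\left(F,y \right)} = -4 + \frac{F}{2}$
$M{\left(I,p \right)} = -3 + I$
$Y{\left(S,C \right)} = - \frac{8 \left(-544 + C\right)}{-12 + S}$ ($Y{\left(S,C \right)} = - 8 \frac{C - 544}{S - 12} = - 8 \frac{-544 + C}{S - 12} = - 8 \frac{-544 + C}{-12 + S} = - \frac{8 \left(-544 + C\right)}{-12 + S}$)
$\left(-271898 + 202604\right) + Y{\left(\left(-3\right) \left(-58\right),-124 \right)} = \left(-271898 + 202604\right) + \frac{8 \left(544 - -124\right)}{-12 - -174} = -69294 + \frac{8 \left(544 + 124\right)}{-12 + 174} = -69294 + 8 \cdot \frac{1}{162} \cdot 668 = -69294 + \frac{2672}{81} = - \frac{5610142}{81}$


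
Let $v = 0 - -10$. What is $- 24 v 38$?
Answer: $-9120$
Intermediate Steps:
$v = 10$ ($v = 0 + 10 = 10$)
$- 24 v 38 = \left(-24\right) 10 \cdot 38 = \left(-240\right) 38 = -9120$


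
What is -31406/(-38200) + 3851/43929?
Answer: 763371187/839043900 ≈ 0.90981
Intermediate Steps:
-31406/(-38200) + 3851/43929 = -31406*(-1/38200) + 3851*(1/43929) = 15703/19100 + 3851/43929 = 763371187/839043900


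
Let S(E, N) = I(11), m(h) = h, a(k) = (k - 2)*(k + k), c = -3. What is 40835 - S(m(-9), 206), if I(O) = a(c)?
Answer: 40805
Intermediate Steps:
a(k) = 2*k*(-2 + k) (a(k) = (-2 + k)*(2*k) = 2*k*(-2 + k))
I(O) = 30 (I(O) = 2*(-3)*(-2 - 3) = 2*(-3)*(-5) = 30)
S(E, N) = 30
40835 - S(m(-9), 206) = 40835 - 1*30 = 40835 - 30 = 40805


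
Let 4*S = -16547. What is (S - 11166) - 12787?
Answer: -112359/4 ≈ -28090.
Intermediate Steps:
S = -16547/4 (S = (1/4)*(-16547) = -16547/4 ≈ -4136.8)
(S - 11166) - 12787 = (-16547/4 - 11166) - 12787 = -61211/4 - 12787 = -112359/4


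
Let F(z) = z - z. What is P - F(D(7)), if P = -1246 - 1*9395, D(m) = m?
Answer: -10641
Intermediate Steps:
F(z) = 0
P = -10641 (P = -1246 - 9395 = -10641)
P - F(D(7)) = -10641 - 1*0 = -10641 + 0 = -10641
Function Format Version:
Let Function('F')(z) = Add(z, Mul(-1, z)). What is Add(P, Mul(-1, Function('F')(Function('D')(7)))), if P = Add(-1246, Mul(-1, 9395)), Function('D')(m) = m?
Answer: -10641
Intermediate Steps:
Function('F')(z) = 0
P = -10641 (P = Add(-1246, -9395) = -10641)
Add(P, Mul(-1, Function('F')(Function('D')(7)))) = Add(-10641, Mul(-1, 0)) = Add(-10641, 0) = -10641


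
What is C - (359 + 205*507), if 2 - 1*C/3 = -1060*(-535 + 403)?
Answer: -524048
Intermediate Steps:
C = -419754 (C = 6 - (-3180)*(-535 + 403) = 6 - (-3180)*(-132) = 6 - 3*139920 = 6 - 419760 = -419754)
C - (359 + 205*507) = -419754 - (359 + 205*507) = -419754 - (359 + 103935) = -419754 - 1*104294 = -419754 - 104294 = -524048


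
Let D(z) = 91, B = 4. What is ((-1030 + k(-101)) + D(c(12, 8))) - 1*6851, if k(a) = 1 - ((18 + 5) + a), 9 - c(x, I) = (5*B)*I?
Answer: -7711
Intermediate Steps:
c(x, I) = 9 - 20*I (c(x, I) = 9 - 5*4*I = 9 - 20*I)
k(a) = -22 - a (k(a) = 1 - (23 + a) = 1 + (-23 - a) = -22 - a)
((-1030 + k(-101)) + D(c(12, 8))) - 1*6851 = ((-1030 + (-22 - 1*(-101))) + 91) - 1*6851 = ((-1030 + (-22 + 101)) + 91) - 6851 = ((-1030 + 79) + 91) - 6851 = (-951 + 91) - 6851 = -860 - 6851 = -7711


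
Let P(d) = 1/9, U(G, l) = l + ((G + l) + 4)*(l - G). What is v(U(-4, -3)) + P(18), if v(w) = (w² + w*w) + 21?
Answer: 838/9 ≈ 93.111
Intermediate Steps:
U(G, l) = l + (l - G)*(4 + G + l) (U(G, l) = l + (4 + G + l)*(l - G) = l + (l - G)*(4 + G + l))
P(d) = ⅑
v(w) = 21 + 2*w² (v(w) = (w² + w²) + 21 = 2*w² + 21 = 21 + 2*w²)
v(U(-4, -3)) + P(18) = (21 + 2*((-3)² - 1*(-4)² - 4*(-4) + 5*(-3))²) + ⅑ = (21 + 2*(9 - 1*16 + 16 - 15)²) + ⅑ = (21 + 2*(9 - 16 + 16 - 15)²) + ⅑ = (21 + 2*(-6)²) + ⅑ = (21 + 2*36) + ⅑ = (21 + 72) + ⅑ = 93 + ⅑ = 838/9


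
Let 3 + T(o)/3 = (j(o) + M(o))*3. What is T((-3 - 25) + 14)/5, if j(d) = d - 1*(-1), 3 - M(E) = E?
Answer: 27/5 ≈ 5.4000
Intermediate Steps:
M(E) = 3 - E
j(d) = 1 + d (j(d) = d + 1 = 1 + d)
T(o) = 27 (T(o) = -9 + 3*(((1 + o) + (3 - o))*3) = -9 + 3*(4*3) = -9 + 3*12 = -9 + 36 = 27)
T((-3 - 25) + 14)/5 = 27/5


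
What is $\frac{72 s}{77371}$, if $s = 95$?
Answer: $\frac{6840}{77371} \approx 0.088405$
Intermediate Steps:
$\frac{72 s}{77371} = \frac{72 \cdot 95}{77371} = 6840 \cdot \frac{1}{77371} = \frac{6840}{77371}$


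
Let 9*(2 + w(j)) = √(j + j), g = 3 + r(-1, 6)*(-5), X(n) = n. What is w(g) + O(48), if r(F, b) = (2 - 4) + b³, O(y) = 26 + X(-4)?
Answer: 20 + I*√2134/9 ≈ 20.0 + 5.1328*I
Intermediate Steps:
O(y) = 22 (O(y) = 26 - 4 = 22)
r(F, b) = -2 + b³
g = -1067 (g = 3 + (-2 + 6³)*(-5) = 3 + (-2 + 216)*(-5) = 3 + 214*(-5) = 3 - 1070 = -1067)
w(j) = -2 + √2*√j/9 (w(j) = -2 + √(j + j)/9 = -2 + √(2*j)/9 = -2 + (√2*√j)/9 = -2 + √2*√j/9)
w(g) + O(48) = (-2 + √2*√(-1067)/9) + 22 = (-2 + √2*(I*√1067)/9) + 22 = (-2 + I*√2134/9) + 22 = 20 + I*√2134/9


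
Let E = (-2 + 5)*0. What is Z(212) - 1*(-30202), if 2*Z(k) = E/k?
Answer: 30202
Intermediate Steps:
E = 0 (E = 3*0 = 0)
Z(k) = 0 (Z(k) = (0/k)/2 = (½)*0 = 0)
Z(212) - 1*(-30202) = 0 - 1*(-30202) = 0 + 30202 = 30202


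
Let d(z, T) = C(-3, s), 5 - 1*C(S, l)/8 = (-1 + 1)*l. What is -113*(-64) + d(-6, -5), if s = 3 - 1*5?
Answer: 7272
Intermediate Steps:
s = -2 (s = 3 - 5 = -2)
C(S, l) = 40 (C(S, l) = 40 - 8*(-1 + 1)*l = 40 - 0*l = 40 - 8*0 = 40 + 0 = 40)
d(z, T) = 40
-113*(-64) + d(-6, -5) = -113*(-64) + 40 = 7232 + 40 = 7272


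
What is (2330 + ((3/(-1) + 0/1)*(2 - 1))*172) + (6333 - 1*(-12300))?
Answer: 20447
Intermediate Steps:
(2330 + ((3/(-1) + 0/1)*(2 - 1))*172) + (6333 - 1*(-12300)) = (2330 + ((3*(-1) + 0*1)*1)*172) + (6333 + 12300) = (2330 + ((-3 + 0)*1)*172) + 18633 = (2330 - 3*1*172) + 18633 = (2330 - 3*172) + 18633 = (2330 - 516) + 18633 = 1814 + 18633 = 20447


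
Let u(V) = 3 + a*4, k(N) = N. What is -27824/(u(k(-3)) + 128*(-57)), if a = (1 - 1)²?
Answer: 27824/7293 ≈ 3.8152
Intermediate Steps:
a = 0 (a = 0² = 0)
u(V) = 3 (u(V) = 3 + 0*4 = 3 + 0 = 3)
-27824/(u(k(-3)) + 128*(-57)) = -27824/(3 + 128*(-57)) = -27824/(3 - 7296) = -27824/(-7293) = -27824*(-1/7293) = 27824/7293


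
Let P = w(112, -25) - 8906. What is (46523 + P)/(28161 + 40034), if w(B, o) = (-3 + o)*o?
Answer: 38317/68195 ≈ 0.56187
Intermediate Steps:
w(B, o) = o*(-3 + o)
P = -8206 (P = -25*(-3 - 25) - 8906 = -25*(-28) - 8906 = 700 - 8906 = -8206)
(46523 + P)/(28161 + 40034) = (46523 - 8206)/(28161 + 40034) = 38317/68195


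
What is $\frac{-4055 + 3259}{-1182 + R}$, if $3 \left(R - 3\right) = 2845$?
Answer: $\frac{597}{173} \approx 3.4509$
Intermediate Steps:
$R = \frac{2854}{3}$ ($R = 3 + \frac{1}{3} \cdot 2845 = 3 + \frac{2845}{3} = \frac{2854}{3} \approx 951.33$)
$\frac{-4055 + 3259}{-1182 + R} = \frac{-4055 + 3259}{-1182 + \frac{2854}{3}} = - \frac{796}{- \frac{692}{3}} = \left(-796\right) \left(- \frac{3}{692}\right) = \frac{597}{173}$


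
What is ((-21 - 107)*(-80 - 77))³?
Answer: 8115753844736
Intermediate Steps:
((-21 - 107)*(-80 - 77))³ = (-128*(-157))³ = 20096³ = 8115753844736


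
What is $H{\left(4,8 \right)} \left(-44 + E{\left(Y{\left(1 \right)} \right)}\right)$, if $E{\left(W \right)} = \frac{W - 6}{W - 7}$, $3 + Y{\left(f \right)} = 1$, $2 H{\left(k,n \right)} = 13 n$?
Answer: $- \frac{20176}{9} \approx -2241.8$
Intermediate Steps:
$H{\left(k,n \right)} = \frac{13 n}{2}$
$Y{\left(f \right)} = -2$ ($Y{\left(f \right)} = -3 + 1 = -2$)
$E{\left(W \right)} = \frac{-6 + W}{-7 + W}$
$H{\left(4,8 \right)} \left(-44 + E{\left(Y{\left(1 \right)} \right)}\right) = \frac{13}{2} \cdot 8 \left(-44 + \frac{-6 - 2}{-7 - 2}\right) = 52 \left(-44 + \frac{1}{-9} \left(-8\right)\right) = 52 \left(-44 - - \frac{8}{9}\right) = 52 \left(-44 + \frac{8}{9}\right) = 52 \left(- \frac{388}{9}\right) = - \frac{20176}{9}$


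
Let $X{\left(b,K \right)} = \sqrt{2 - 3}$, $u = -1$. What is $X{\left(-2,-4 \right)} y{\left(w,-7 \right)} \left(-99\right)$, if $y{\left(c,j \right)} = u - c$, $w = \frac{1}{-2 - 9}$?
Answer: $90 i \approx 90.0 i$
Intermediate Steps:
$w = - \frac{1}{11}$ ($w = \frac{1}{-11} = - \frac{1}{11} \approx -0.090909$)
$y{\left(c,j \right)} = -1 - c$
$X{\left(b,K \right)} = i$ ($X{\left(b,K \right)} = \sqrt{-1} = i$)
$X{\left(-2,-4 \right)} y{\left(w,-7 \right)} \left(-99\right) = i \left(-1 - - \frac{1}{11}\right) \left(-99\right) = i \left(-1 + \frac{1}{11}\right) \left(-99\right) = i \left(- \frac{10}{11}\right) \left(-99\right) = - \frac{10 i}{11} \left(-99\right) = 90 i$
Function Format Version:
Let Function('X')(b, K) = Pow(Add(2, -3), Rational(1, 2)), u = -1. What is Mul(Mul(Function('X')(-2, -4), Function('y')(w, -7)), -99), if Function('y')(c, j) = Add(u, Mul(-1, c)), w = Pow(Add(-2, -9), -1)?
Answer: Mul(90, I) ≈ Mul(90.000, I)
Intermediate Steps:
w = Rational(-1, 11) (w = Pow(-11, -1) = Rational(-1, 11) ≈ -0.090909)
Function('y')(c, j) = Add(-1, Mul(-1, c))
Function('X')(b, K) = I (Function('X')(b, K) = Pow(-1, Rational(1, 2)) = I)
Mul(Mul(Function('X')(-2, -4), Function('y')(w, -7)), -99) = Mul(Mul(I, Add(-1, Mul(-1, Rational(-1, 11)))), -99) = Mul(Mul(I, Add(-1, Rational(1, 11))), -99) = Mul(Mul(I, Rational(-10, 11)), -99) = Mul(Mul(Rational(-10, 11), I), -99) = Mul(90, I)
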